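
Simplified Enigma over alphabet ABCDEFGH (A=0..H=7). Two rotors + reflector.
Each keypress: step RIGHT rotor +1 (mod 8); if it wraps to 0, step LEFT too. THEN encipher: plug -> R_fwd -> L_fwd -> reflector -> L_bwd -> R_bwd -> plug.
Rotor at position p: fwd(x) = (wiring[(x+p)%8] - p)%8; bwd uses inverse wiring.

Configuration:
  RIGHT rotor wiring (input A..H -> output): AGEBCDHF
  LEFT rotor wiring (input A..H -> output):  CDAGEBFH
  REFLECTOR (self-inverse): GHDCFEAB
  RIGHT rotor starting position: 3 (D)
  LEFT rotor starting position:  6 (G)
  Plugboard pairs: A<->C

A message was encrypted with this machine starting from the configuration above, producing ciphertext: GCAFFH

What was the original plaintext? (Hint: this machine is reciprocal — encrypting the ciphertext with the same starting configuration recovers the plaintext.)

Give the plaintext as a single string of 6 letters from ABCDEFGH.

Answer: DHFEAA

Derivation:
Char 1 ('G'): step: R->4, L=6; G->plug->G->R->A->L->H->refl->B->L'->B->R'->D->plug->D
Char 2 ('C'): step: R->5, L=6; C->plug->A->R->G->L->G->refl->A->L'->F->R'->H->plug->H
Char 3 ('A'): step: R->6, L=6; A->plug->C->R->C->L->E->refl->F->L'->D->R'->F->plug->F
Char 4 ('F'): step: R->7, L=6; F->plug->F->R->D->L->F->refl->E->L'->C->R'->E->plug->E
Char 5 ('F'): step: R->0, L->7 (L advanced); F->plug->F->R->D->L->B->refl->H->L'->E->R'->C->plug->A
Char 6 ('H'): step: R->1, L=7; H->plug->H->R->H->L->G->refl->A->L'->A->R'->C->plug->A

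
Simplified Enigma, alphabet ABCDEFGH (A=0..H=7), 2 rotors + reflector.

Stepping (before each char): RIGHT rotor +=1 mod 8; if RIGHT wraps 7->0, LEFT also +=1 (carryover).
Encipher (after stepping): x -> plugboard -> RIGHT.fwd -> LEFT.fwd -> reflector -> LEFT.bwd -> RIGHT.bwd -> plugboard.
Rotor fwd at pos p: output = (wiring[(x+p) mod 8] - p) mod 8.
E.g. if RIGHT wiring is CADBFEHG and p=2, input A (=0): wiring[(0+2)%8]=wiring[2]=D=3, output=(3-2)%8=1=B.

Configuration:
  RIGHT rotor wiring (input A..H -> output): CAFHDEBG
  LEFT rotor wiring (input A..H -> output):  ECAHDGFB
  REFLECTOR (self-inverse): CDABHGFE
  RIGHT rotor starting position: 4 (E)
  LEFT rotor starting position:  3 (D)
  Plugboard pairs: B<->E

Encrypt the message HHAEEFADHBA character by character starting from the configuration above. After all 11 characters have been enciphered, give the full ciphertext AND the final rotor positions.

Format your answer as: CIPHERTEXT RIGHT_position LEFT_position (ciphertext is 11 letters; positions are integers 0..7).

Answer: FEFHHCCAFDH 7 4

Derivation:
Char 1 ('H'): step: R->5, L=3; H->plug->H->R->G->L->H->refl->E->L'->A->R'->F->plug->F
Char 2 ('H'): step: R->6, L=3; H->plug->H->R->G->L->H->refl->E->L'->A->R'->B->plug->E
Char 3 ('A'): step: R->7, L=3; A->plug->A->R->H->L->F->refl->G->L'->E->R'->F->plug->F
Char 4 ('E'): step: R->0, L->4 (L advanced); E->plug->B->R->A->L->H->refl->E->L'->G->R'->H->plug->H
Char 5 ('E'): step: R->1, L=4; E->plug->B->R->E->L->A->refl->C->L'->B->R'->H->plug->H
Char 6 ('F'): step: R->2, L=4; F->plug->F->R->E->L->A->refl->C->L'->B->R'->C->plug->C
Char 7 ('A'): step: R->3, L=4; A->plug->A->R->E->L->A->refl->C->L'->B->R'->C->plug->C
Char 8 ('D'): step: R->4, L=4; D->plug->D->R->C->L->B->refl->D->L'->H->R'->A->plug->A
Char 9 ('H'): step: R->5, L=4; H->plug->H->R->G->L->E->refl->H->L'->A->R'->F->plug->F
Char 10 ('B'): step: R->6, L=4; B->plug->E->R->H->L->D->refl->B->L'->C->R'->D->plug->D
Char 11 ('A'): step: R->7, L=4; A->plug->A->R->H->L->D->refl->B->L'->C->R'->H->plug->H
Final: ciphertext=FEFHHCCAFDH, RIGHT=7, LEFT=4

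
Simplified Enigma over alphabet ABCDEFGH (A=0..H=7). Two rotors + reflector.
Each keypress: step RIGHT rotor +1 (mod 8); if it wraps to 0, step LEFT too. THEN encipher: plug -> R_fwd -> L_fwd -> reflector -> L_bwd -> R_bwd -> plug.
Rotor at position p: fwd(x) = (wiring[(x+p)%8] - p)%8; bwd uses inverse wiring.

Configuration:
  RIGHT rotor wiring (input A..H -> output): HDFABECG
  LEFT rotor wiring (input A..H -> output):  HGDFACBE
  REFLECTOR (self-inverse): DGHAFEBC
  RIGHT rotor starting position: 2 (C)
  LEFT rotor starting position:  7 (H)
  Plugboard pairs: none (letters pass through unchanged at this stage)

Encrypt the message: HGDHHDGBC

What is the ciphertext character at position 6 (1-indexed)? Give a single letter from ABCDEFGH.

Char 1 ('H'): step: R->3, L=7; H->plug->H->R->C->L->H->refl->C->L'->H->R'->D->plug->D
Char 2 ('G'): step: R->4, L=7; G->plug->G->R->B->L->A->refl->D->L'->G->R'->C->plug->C
Char 3 ('D'): step: R->5, L=7; D->plug->D->R->C->L->H->refl->C->L'->H->R'->A->plug->A
Char 4 ('H'): step: R->6, L=7; H->plug->H->R->G->L->D->refl->A->L'->B->R'->C->plug->C
Char 5 ('H'): step: R->7, L=7; H->plug->H->R->D->L->E->refl->F->L'->A->R'->B->plug->B
Char 6 ('D'): step: R->0, L->0 (L advanced); D->plug->D->R->A->L->H->refl->C->L'->F->R'->C->plug->C

C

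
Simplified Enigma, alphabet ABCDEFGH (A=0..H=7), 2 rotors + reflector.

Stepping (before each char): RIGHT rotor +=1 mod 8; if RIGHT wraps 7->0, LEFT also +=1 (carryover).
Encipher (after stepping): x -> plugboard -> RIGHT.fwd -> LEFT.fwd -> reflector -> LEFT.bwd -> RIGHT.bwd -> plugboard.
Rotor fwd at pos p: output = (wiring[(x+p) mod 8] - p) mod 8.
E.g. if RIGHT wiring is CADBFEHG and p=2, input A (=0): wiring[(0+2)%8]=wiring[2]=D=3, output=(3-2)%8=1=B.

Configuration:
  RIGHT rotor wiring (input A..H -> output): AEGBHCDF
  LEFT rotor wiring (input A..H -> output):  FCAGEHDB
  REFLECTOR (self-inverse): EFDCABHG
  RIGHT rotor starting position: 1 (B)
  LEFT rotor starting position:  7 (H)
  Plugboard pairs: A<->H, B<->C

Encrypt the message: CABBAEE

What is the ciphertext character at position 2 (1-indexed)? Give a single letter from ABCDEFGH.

Char 1 ('C'): step: R->2, L=7; C->plug->B->R->H->L->E->refl->A->L'->G->R'->G->plug->G
Char 2 ('A'): step: R->3, L=7; A->plug->H->R->D->L->B->refl->F->L'->F->R'->F->plug->F

F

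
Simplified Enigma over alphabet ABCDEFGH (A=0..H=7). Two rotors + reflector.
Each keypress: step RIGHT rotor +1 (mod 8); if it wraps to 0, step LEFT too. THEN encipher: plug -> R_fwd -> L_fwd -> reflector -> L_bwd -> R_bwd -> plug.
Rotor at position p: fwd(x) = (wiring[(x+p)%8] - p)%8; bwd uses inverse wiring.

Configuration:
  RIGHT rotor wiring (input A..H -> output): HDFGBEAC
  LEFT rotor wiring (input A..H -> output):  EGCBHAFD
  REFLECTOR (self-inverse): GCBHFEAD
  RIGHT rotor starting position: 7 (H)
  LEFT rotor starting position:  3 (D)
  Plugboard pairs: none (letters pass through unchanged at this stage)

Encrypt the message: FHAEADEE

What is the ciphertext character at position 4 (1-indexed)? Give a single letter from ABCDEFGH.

Char 1 ('F'): step: R->0, L->4 (L advanced); F->plug->F->R->E->L->A->refl->G->L'->G->R'->D->plug->D
Char 2 ('H'): step: R->1, L=4; H->plug->H->R->G->L->G->refl->A->L'->E->R'->B->plug->B
Char 3 ('A'): step: R->2, L=4; A->plug->A->R->D->L->H->refl->D->L'->A->R'->F->plug->F
Char 4 ('E'): step: R->3, L=4; E->plug->E->R->H->L->F->refl->E->L'->B->R'->C->plug->C

C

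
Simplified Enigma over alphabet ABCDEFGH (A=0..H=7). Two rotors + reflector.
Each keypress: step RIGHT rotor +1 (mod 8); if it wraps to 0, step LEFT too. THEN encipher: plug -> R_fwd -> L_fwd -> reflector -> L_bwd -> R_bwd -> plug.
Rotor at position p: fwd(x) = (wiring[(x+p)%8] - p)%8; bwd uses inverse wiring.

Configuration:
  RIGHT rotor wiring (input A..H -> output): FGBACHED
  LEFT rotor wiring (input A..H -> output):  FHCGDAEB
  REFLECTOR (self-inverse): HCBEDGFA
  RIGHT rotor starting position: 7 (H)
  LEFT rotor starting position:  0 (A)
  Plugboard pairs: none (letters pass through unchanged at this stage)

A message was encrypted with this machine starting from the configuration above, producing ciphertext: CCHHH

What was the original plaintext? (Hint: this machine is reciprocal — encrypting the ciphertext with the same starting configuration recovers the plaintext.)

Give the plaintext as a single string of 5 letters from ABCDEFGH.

Char 1 ('C'): step: R->0, L->1 (L advanced); C->plug->C->R->B->L->B->refl->C->L'->D->R'->H->plug->H
Char 2 ('C'): step: R->1, L=1; C->plug->C->R->H->L->E->refl->D->L'->F->R'->A->plug->A
Char 3 ('H'): step: R->2, L=1; H->plug->H->R->E->L->H->refl->A->L'->G->R'->B->plug->B
Char 4 ('H'): step: R->3, L=1; H->plug->H->R->G->L->A->refl->H->L'->E->R'->C->plug->C
Char 5 ('H'): step: R->4, L=1; H->plug->H->R->E->L->H->refl->A->L'->G->R'->A->plug->A

Answer: HABCA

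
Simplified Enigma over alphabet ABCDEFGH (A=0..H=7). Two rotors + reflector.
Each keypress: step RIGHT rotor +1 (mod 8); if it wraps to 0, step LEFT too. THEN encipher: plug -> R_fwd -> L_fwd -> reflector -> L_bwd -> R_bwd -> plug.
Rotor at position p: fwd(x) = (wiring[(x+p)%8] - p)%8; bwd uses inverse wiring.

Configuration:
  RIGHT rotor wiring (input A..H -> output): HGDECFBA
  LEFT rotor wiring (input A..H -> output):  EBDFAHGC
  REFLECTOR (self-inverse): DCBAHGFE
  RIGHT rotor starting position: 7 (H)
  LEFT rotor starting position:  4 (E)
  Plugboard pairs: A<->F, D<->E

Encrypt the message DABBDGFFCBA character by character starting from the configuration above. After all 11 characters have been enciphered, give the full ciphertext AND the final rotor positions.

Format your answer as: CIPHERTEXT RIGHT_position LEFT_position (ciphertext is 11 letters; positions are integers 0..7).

Char 1 ('D'): step: R->0, L->5 (L advanced); D->plug->E->R->C->L->F->refl->G->L'->F->R'->F->plug->A
Char 2 ('A'): step: R->1, L=5; A->plug->F->R->A->L->C->refl->B->L'->B->R'->D->plug->E
Char 3 ('B'): step: R->2, L=5; B->plug->B->R->C->L->F->refl->G->L'->F->R'->G->plug->G
Char 4 ('B'): step: R->3, L=5; B->plug->B->R->H->L->D->refl->A->L'->G->R'->D->plug->E
Char 5 ('D'): step: R->4, L=5; D->plug->E->R->D->L->H->refl->E->L'->E->R'->D->plug->E
Char 6 ('G'): step: R->5, L=5; G->plug->G->R->H->L->D->refl->A->L'->G->R'->F->plug->A
Char 7 ('F'): step: R->6, L=5; F->plug->A->R->D->L->H->refl->E->L'->E->R'->G->plug->G
Char 8 ('F'): step: R->7, L=5; F->plug->A->R->B->L->B->refl->C->L'->A->R'->B->plug->B
Char 9 ('C'): step: R->0, L->6 (L advanced); C->plug->C->R->D->L->D->refl->A->L'->A->R'->H->plug->H
Char 10 ('B'): step: R->1, L=6; B->plug->B->R->C->L->G->refl->F->L'->E->R'->E->plug->D
Char 11 ('A'): step: R->2, L=6; A->plug->F->R->G->L->C->refl->B->L'->H->R'->E->plug->D
Final: ciphertext=AEGEEAGBHDD, RIGHT=2, LEFT=6

Answer: AEGEEAGBHDD 2 6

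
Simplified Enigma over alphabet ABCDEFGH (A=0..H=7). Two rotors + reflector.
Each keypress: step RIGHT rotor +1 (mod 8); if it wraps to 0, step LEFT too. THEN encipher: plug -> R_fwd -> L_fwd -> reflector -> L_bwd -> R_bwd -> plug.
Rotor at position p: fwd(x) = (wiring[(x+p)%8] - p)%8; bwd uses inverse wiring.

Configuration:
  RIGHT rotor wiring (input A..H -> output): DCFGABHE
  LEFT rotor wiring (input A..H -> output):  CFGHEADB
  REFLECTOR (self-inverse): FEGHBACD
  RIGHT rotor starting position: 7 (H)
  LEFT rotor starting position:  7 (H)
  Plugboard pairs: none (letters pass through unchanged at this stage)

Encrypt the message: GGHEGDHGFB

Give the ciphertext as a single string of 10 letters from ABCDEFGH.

Char 1 ('G'): step: R->0, L->0 (L advanced); G->plug->G->R->H->L->B->refl->E->L'->E->R'->H->plug->H
Char 2 ('G'): step: R->1, L=0; G->plug->G->R->D->L->H->refl->D->L'->G->R'->F->plug->F
Char 3 ('H'): step: R->2, L=0; H->plug->H->R->A->L->C->refl->G->L'->C->R'->F->plug->F
Char 4 ('E'): step: R->3, L=0; E->plug->E->R->B->L->F->refl->A->L'->F->R'->B->plug->B
Char 5 ('G'): step: R->4, L=0; G->plug->G->R->B->L->F->refl->A->L'->F->R'->B->plug->B
Char 6 ('D'): step: R->5, L=0; D->plug->D->R->G->L->D->refl->H->L'->D->R'->H->plug->H
Char 7 ('H'): step: R->6, L=0; H->plug->H->R->D->L->H->refl->D->L'->G->R'->B->plug->B
Char 8 ('G'): step: R->7, L=0; G->plug->G->R->C->L->G->refl->C->L'->A->R'->H->plug->H
Char 9 ('F'): step: R->0, L->1 (L advanced); F->plug->F->R->B->L->F->refl->A->L'->G->R'->D->plug->D
Char 10 ('B'): step: R->1, L=1; B->plug->B->R->E->L->H->refl->D->L'->D->R'->G->plug->G

Answer: HFFBBHBHDG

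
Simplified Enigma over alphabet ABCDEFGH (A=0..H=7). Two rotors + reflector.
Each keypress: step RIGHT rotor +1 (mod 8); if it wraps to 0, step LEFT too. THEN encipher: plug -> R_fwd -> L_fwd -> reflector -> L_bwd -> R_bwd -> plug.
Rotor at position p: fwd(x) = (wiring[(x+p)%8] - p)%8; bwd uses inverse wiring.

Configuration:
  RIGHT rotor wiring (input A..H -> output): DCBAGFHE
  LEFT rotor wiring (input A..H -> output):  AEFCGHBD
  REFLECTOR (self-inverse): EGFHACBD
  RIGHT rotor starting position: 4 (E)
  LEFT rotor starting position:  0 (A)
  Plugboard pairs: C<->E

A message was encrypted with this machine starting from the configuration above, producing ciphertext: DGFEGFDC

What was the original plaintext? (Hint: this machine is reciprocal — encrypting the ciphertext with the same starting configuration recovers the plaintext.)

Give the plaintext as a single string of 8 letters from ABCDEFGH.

Char 1 ('D'): step: R->5, L=0; D->plug->D->R->G->L->B->refl->G->L'->E->R'->F->plug->F
Char 2 ('G'): step: R->6, L=0; G->plug->G->R->A->L->A->refl->E->L'->B->R'->A->plug->A
Char 3 ('F'): step: R->7, L=0; F->plug->F->R->H->L->D->refl->H->L'->F->R'->A->plug->A
Char 4 ('E'): step: R->0, L->1 (L advanced); E->plug->C->R->B->L->E->refl->A->L'->F->R'->F->plug->F
Char 5 ('G'): step: R->1, L=1; G->plug->G->R->D->L->F->refl->C->L'->G->R'->F->plug->F
Char 6 ('F'): step: R->2, L=1; F->plug->F->R->C->L->B->refl->G->L'->E->R'->C->plug->E
Char 7 ('D'): step: R->3, L=1; D->plug->D->R->E->L->G->refl->B->L'->C->R'->C->plug->E
Char 8 ('C'): step: R->4, L=1; C->plug->E->R->H->L->H->refl->D->L'->A->R'->D->plug->D

Answer: FAAFFEED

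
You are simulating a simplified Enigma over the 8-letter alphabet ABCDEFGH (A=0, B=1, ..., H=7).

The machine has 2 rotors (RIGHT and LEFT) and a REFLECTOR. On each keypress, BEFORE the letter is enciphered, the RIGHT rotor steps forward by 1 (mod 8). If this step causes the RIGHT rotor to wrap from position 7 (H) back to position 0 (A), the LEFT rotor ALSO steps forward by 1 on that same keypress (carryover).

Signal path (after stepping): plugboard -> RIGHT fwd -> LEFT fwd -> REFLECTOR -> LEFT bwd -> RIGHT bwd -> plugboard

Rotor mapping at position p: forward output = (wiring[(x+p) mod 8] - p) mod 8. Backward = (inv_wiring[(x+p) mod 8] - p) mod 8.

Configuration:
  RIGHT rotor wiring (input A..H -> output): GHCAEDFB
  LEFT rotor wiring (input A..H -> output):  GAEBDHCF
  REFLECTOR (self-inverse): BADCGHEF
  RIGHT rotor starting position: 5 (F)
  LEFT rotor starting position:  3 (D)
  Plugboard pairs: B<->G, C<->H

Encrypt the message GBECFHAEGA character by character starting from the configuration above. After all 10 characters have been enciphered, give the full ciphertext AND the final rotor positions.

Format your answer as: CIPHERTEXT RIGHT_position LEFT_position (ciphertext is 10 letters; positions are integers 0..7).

Answer: BFCEACGFBF 7 4

Derivation:
Char 1 ('G'): step: R->6, L=3; G->plug->B->R->D->L->H->refl->F->L'->G->R'->G->plug->B
Char 2 ('B'): step: R->7, L=3; B->plug->G->R->E->L->C->refl->D->L'->F->R'->F->plug->F
Char 3 ('E'): step: R->0, L->4 (L advanced); E->plug->E->R->E->L->C->refl->D->L'->B->R'->H->plug->C
Char 4 ('C'): step: R->1, L=4; C->plug->H->R->F->L->E->refl->G->L'->C->R'->E->plug->E
Char 5 ('F'): step: R->2, L=4; F->plug->F->R->H->L->F->refl->H->L'->A->R'->A->plug->A
Char 6 ('H'): step: R->3, L=4; H->plug->C->R->A->L->H->refl->F->L'->H->R'->H->plug->C
Char 7 ('A'): step: R->4, L=4; A->plug->A->R->A->L->H->refl->F->L'->H->R'->B->plug->G
Char 8 ('E'): step: R->5, L=4; E->plug->E->R->C->L->G->refl->E->L'->F->R'->F->plug->F
Char 9 ('G'): step: R->6, L=4; G->plug->B->R->D->L->B->refl->A->L'->G->R'->G->plug->B
Char 10 ('A'): step: R->7, L=4; A->plug->A->R->C->L->G->refl->E->L'->F->R'->F->plug->F
Final: ciphertext=BFCEACGFBF, RIGHT=7, LEFT=4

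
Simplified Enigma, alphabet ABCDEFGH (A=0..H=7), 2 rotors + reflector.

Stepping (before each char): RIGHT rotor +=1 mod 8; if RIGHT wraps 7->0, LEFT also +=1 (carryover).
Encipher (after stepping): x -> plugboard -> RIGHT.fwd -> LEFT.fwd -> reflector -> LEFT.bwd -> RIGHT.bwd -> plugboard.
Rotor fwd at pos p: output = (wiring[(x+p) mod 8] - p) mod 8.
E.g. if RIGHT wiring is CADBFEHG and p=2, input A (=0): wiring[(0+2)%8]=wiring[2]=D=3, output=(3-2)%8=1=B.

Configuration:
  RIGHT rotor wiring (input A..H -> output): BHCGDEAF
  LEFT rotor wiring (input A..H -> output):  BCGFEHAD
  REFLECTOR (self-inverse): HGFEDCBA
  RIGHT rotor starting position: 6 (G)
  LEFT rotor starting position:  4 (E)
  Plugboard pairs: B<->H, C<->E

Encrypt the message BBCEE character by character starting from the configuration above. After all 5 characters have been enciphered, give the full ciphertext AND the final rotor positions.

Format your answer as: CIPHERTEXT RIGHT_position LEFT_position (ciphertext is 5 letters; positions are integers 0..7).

Char 1 ('B'): step: R->7, L=4; B->plug->H->R->B->L->D->refl->E->L'->C->R'->B->plug->H
Char 2 ('B'): step: R->0, L->5 (L advanced); B->plug->H->R->F->L->B->refl->G->L'->C->R'->C->plug->E
Char 3 ('C'): step: R->1, L=5; C->plug->E->R->D->L->E->refl->D->L'->B->R'->B->plug->H
Char 4 ('E'): step: R->2, L=5; E->plug->C->R->B->L->D->refl->E->L'->D->R'->F->plug->F
Char 5 ('E'): step: R->3, L=5; E->plug->C->R->B->L->D->refl->E->L'->D->R'->A->plug->A
Final: ciphertext=HEHFA, RIGHT=3, LEFT=5

Answer: HEHFA 3 5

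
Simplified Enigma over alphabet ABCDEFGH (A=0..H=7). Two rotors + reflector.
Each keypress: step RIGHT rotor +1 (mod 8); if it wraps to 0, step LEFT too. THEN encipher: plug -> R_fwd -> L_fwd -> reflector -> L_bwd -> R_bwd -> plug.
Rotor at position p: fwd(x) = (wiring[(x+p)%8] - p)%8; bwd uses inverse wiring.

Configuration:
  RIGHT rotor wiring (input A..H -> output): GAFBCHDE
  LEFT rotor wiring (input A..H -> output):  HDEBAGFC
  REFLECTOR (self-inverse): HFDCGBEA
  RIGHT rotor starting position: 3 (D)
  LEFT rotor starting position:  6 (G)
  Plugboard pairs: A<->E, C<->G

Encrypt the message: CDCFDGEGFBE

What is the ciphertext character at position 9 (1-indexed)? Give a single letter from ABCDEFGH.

Char 1 ('C'): step: R->4, L=6; C->plug->G->R->B->L->E->refl->G->L'->E->R'->F->plug->F
Char 2 ('D'): step: R->5, L=6; D->plug->D->R->B->L->E->refl->G->L'->E->R'->G->plug->C
Char 3 ('C'): step: R->6, L=6; C->plug->G->R->E->L->G->refl->E->L'->B->R'->H->plug->H
Char 4 ('F'): step: R->7, L=6; F->plug->F->R->D->L->F->refl->B->L'->C->R'->E->plug->A
Char 5 ('D'): step: R->0, L->7 (L advanced); D->plug->D->R->B->L->A->refl->H->L'->G->R'->A->plug->E
Char 6 ('G'): step: R->1, L=7; G->plug->C->R->A->L->D->refl->C->L'->E->R'->B->plug->B
Char 7 ('E'): step: R->2, L=7; E->plug->A->R->D->L->F->refl->B->L'->F->R'->D->plug->D
Char 8 ('G'): step: R->3, L=7; G->plug->C->R->E->L->C->refl->D->L'->A->R'->D->plug->D
Char 9 ('F'): step: R->4, L=7; F->plug->F->R->E->L->C->refl->D->L'->A->R'->D->plug->D

D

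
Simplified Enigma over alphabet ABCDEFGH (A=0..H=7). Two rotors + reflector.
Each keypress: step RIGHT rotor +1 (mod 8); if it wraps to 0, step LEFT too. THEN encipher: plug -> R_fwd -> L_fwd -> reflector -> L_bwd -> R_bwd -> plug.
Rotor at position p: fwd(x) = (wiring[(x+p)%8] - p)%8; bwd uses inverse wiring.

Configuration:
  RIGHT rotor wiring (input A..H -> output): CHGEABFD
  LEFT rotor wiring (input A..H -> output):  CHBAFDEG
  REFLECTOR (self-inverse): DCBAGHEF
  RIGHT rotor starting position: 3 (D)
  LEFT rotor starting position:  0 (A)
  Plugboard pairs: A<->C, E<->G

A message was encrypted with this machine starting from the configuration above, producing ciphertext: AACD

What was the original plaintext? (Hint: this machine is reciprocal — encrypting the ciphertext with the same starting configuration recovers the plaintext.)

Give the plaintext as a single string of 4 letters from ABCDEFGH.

Answer: CEFH

Derivation:
Char 1 ('A'): step: R->4, L=0; A->plug->C->R->B->L->H->refl->F->L'->E->R'->A->plug->C
Char 2 ('A'): step: R->5, L=0; A->plug->C->R->G->L->E->refl->G->L'->H->R'->G->plug->E
Char 3 ('C'): step: R->6, L=0; C->plug->A->R->H->L->G->refl->E->L'->G->R'->F->plug->F
Char 4 ('D'): step: R->7, L=0; D->plug->D->R->H->L->G->refl->E->L'->G->R'->H->plug->H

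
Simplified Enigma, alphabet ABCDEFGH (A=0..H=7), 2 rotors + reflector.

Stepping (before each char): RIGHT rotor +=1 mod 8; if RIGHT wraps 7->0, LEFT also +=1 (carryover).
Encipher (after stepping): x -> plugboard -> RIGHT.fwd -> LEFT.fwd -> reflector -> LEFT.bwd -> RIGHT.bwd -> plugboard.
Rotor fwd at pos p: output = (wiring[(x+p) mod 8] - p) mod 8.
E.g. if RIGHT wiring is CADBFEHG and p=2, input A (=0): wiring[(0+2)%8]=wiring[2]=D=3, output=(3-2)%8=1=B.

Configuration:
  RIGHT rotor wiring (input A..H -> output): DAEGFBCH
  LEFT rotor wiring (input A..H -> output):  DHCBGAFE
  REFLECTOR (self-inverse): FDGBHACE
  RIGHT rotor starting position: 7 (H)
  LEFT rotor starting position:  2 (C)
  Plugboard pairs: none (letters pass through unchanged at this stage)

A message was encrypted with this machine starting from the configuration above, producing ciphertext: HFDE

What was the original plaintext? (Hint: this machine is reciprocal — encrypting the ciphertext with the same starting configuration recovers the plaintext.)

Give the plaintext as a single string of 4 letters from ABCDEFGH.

Char 1 ('H'): step: R->0, L->3 (L advanced); H->plug->H->R->H->L->H->refl->E->L'->G->R'->D->plug->D
Char 2 ('F'): step: R->1, L=3; F->plug->F->R->B->L->D->refl->B->L'->E->R'->D->plug->D
Char 3 ('D'): step: R->2, L=3; D->plug->D->R->H->L->H->refl->E->L'->G->R'->H->plug->H
Char 4 ('E'): step: R->3, L=3; E->plug->E->R->E->L->B->refl->D->L'->B->R'->H->plug->H

Answer: DDHH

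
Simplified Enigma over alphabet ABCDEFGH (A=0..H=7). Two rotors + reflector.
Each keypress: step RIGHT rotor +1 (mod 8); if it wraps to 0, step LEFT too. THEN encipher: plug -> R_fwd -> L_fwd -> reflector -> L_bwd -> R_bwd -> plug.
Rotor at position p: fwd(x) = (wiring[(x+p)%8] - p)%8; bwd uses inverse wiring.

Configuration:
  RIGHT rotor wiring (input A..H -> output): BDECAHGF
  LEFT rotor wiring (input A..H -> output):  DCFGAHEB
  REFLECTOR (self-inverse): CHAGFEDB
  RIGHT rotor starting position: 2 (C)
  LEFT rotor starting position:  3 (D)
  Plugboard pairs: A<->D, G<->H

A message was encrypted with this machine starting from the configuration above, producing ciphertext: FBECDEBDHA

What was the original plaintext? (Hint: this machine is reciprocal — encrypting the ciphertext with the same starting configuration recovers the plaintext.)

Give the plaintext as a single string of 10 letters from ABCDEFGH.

Char 1 ('F'): step: R->3, L=3; F->plug->F->R->G->L->H->refl->B->L'->D->R'->D->plug->A
Char 2 ('B'): step: R->4, L=3; B->plug->B->R->D->L->B->refl->H->L'->G->R'->H->plug->G
Char 3 ('E'): step: R->5, L=3; E->plug->E->R->G->L->H->refl->B->L'->D->R'->H->plug->G
Char 4 ('C'): step: R->6, L=3; C->plug->C->R->D->L->B->refl->H->L'->G->R'->E->plug->E
Char 5 ('D'): step: R->7, L=3; D->plug->A->R->G->L->H->refl->B->L'->D->R'->E->plug->E
Char 6 ('E'): step: R->0, L->4 (L advanced); E->plug->E->R->A->L->E->refl->F->L'->D->R'->B->plug->B
Char 7 ('B'): step: R->1, L=4; B->plug->B->R->D->L->F->refl->E->L'->A->R'->H->plug->G
Char 8 ('D'): step: R->2, L=4; D->plug->A->R->C->L->A->refl->C->L'->H->R'->G->plug->H
Char 9 ('H'): step: R->3, L=4; H->plug->G->R->A->L->E->refl->F->L'->D->R'->D->plug->A
Char 10 ('A'): step: R->4, L=4; A->plug->D->R->B->L->D->refl->G->L'->F->R'->E->plug->E

Answer: AGGEEBGHAE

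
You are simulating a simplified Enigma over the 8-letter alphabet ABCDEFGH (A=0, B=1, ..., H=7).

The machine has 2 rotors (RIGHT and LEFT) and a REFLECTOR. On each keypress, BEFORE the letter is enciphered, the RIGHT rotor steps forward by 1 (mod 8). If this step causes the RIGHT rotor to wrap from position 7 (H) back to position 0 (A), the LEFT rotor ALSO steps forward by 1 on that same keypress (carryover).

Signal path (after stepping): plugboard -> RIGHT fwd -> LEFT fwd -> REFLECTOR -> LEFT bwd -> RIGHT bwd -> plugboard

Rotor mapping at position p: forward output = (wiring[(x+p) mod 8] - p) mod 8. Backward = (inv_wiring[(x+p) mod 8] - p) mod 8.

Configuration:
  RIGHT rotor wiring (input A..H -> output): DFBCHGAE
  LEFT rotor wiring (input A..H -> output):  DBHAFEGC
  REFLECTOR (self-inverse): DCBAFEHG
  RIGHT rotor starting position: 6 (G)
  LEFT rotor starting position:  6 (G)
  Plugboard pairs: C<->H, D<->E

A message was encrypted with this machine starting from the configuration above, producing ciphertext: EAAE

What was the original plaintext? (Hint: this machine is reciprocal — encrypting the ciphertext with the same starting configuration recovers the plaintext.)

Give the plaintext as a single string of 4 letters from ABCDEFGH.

Char 1 ('E'): step: R->7, L=6; E->plug->D->R->C->L->F->refl->E->L'->B->R'->H->plug->C
Char 2 ('A'): step: R->0, L->7 (L advanced); A->plug->A->R->D->L->A->refl->D->L'->A->R'->G->plug->G
Char 3 ('A'): step: R->1, L=7; A->plug->A->R->E->L->B->refl->C->L'->C->R'->H->plug->C
Char 4 ('E'): step: R->2, L=7; E->plug->D->R->E->L->B->refl->C->L'->C->R'->F->plug->F

Answer: CGCF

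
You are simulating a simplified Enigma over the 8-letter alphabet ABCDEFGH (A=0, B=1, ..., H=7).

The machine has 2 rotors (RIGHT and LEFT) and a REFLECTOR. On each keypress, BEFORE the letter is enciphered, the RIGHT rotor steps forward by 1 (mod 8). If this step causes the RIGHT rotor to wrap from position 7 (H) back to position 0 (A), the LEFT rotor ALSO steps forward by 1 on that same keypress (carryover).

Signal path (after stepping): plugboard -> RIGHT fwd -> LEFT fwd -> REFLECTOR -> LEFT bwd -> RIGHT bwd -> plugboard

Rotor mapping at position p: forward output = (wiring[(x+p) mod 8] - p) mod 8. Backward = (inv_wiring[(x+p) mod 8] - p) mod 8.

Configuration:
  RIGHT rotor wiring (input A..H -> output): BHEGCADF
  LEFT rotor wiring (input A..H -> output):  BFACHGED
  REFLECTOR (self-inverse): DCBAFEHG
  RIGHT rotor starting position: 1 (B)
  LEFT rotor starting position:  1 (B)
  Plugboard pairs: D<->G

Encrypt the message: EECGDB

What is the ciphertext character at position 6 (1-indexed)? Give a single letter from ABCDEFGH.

Char 1 ('E'): step: R->2, L=1; E->plug->E->R->B->L->H->refl->G->L'->D->R'->F->plug->F
Char 2 ('E'): step: R->3, L=1; E->plug->E->R->C->L->B->refl->C->L'->G->R'->F->plug->F
Char 3 ('C'): step: R->4, L=1; C->plug->C->R->H->L->A->refl->D->L'->F->R'->E->plug->E
Char 4 ('G'): step: R->5, L=1; G->plug->D->R->E->L->F->refl->E->L'->A->R'->C->plug->C
Char 5 ('D'): step: R->6, L=1; D->plug->G->R->E->L->F->refl->E->L'->A->R'->F->plug->F
Char 6 ('B'): step: R->7, L=1; B->plug->B->R->C->L->B->refl->C->L'->G->R'->A->plug->A

A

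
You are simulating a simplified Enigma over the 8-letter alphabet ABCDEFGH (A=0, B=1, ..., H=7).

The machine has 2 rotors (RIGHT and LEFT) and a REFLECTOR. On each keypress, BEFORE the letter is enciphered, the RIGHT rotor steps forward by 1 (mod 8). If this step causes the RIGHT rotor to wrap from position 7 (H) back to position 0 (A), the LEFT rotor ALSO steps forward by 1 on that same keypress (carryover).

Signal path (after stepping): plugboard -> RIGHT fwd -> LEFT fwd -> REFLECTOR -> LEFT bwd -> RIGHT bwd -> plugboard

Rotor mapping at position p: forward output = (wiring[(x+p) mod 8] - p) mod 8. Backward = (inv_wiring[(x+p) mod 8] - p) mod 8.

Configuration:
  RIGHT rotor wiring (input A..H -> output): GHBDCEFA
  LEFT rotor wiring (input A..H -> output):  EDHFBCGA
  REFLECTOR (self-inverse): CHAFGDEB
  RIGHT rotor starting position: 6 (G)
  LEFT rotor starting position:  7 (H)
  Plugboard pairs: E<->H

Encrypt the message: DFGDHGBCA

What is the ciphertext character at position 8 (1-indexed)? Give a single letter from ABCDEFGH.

Char 1 ('D'): step: R->7, L=7; D->plug->D->R->C->L->E->refl->G->L'->E->R'->E->plug->H
Char 2 ('F'): step: R->0, L->0 (L advanced); F->plug->F->R->E->L->B->refl->H->L'->C->R'->E->plug->H
Char 3 ('G'): step: R->1, L=0; G->plug->G->R->H->L->A->refl->C->L'->F->R'->H->plug->E
Char 4 ('D'): step: R->2, L=0; D->plug->D->R->C->L->H->refl->B->L'->E->R'->G->plug->G
Char 5 ('H'): step: R->3, L=0; H->plug->E->R->F->L->C->refl->A->L'->H->R'->B->plug->B
Char 6 ('G'): step: R->4, L=0; G->plug->G->R->F->L->C->refl->A->L'->H->R'->H->plug->E
Char 7 ('B'): step: R->5, L=0; B->plug->B->R->A->L->E->refl->G->L'->G->R'->G->plug->G
Char 8 ('C'): step: R->6, L=0; C->plug->C->R->A->L->E->refl->G->L'->G->R'->H->plug->E

E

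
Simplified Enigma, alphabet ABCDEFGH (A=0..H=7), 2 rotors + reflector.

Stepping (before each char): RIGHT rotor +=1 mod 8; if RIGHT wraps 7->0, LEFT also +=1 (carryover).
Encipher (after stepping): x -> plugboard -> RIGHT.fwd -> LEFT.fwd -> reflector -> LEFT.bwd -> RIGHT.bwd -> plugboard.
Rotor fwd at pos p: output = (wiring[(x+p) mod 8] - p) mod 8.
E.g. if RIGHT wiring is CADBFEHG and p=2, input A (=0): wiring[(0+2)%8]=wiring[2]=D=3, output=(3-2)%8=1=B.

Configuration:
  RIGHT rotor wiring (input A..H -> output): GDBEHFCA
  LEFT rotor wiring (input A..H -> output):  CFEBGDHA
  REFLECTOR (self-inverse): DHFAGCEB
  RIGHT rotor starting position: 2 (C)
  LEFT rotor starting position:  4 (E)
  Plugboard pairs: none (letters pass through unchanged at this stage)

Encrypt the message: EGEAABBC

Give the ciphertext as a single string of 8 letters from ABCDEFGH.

Answer: ABHEECDA

Derivation:
Char 1 ('E'): step: R->3, L=4; E->plug->E->R->F->L->B->refl->H->L'->B->R'->A->plug->A
Char 2 ('G'): step: R->4, L=4; G->plug->G->R->F->L->B->refl->H->L'->B->R'->B->plug->B
Char 3 ('E'): step: R->5, L=4; E->plug->E->R->G->L->A->refl->D->L'->C->R'->H->plug->H
Char 4 ('A'): step: R->6, L=4; A->plug->A->R->E->L->G->refl->E->L'->D->R'->E->plug->E
Char 5 ('A'): step: R->7, L=4; A->plug->A->R->B->L->H->refl->B->L'->F->R'->E->plug->E
Char 6 ('B'): step: R->0, L->5 (L advanced); B->plug->B->R->D->L->F->refl->C->L'->B->R'->C->plug->C
Char 7 ('B'): step: R->1, L=5; B->plug->B->R->A->L->G->refl->E->L'->G->R'->D->plug->D
Char 8 ('C'): step: R->2, L=5; C->plug->C->R->F->L->H->refl->B->L'->H->R'->A->plug->A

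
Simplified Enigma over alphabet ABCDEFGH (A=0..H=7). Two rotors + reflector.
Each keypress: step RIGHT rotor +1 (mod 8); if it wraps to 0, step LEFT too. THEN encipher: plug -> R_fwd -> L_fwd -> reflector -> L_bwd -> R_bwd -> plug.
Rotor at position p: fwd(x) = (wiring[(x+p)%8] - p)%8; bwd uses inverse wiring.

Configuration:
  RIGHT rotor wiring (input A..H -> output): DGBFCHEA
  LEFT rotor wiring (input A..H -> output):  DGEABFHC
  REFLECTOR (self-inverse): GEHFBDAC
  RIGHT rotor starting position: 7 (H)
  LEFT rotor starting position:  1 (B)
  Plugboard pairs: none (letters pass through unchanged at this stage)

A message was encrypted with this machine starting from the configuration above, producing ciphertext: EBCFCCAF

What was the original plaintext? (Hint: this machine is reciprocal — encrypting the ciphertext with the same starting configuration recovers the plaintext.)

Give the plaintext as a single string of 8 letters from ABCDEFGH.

Answer: HHEAFFFB

Derivation:
Char 1 ('E'): step: R->0, L->2 (L advanced); E->plug->E->R->C->L->H->refl->C->L'->A->R'->H->plug->H
Char 2 ('B'): step: R->1, L=2; B->plug->B->R->A->L->C->refl->H->L'->C->R'->H->plug->H
Char 3 ('C'): step: R->2, L=2; C->plug->C->R->A->L->C->refl->H->L'->C->R'->E->plug->E
Char 4 ('F'): step: R->3, L=2; F->plug->F->R->A->L->C->refl->H->L'->C->R'->A->plug->A
Char 5 ('C'): step: R->4, L=2; C->plug->C->R->A->L->C->refl->H->L'->C->R'->F->plug->F
Char 6 ('C'): step: R->5, L=2; C->plug->C->R->D->L->D->refl->F->L'->E->R'->F->plug->F
Char 7 ('A'): step: R->6, L=2; A->plug->A->R->G->L->B->refl->E->L'->H->R'->F->plug->F
Char 8 ('F'): step: R->7, L=2; F->plug->F->R->D->L->D->refl->F->L'->E->R'->B->plug->B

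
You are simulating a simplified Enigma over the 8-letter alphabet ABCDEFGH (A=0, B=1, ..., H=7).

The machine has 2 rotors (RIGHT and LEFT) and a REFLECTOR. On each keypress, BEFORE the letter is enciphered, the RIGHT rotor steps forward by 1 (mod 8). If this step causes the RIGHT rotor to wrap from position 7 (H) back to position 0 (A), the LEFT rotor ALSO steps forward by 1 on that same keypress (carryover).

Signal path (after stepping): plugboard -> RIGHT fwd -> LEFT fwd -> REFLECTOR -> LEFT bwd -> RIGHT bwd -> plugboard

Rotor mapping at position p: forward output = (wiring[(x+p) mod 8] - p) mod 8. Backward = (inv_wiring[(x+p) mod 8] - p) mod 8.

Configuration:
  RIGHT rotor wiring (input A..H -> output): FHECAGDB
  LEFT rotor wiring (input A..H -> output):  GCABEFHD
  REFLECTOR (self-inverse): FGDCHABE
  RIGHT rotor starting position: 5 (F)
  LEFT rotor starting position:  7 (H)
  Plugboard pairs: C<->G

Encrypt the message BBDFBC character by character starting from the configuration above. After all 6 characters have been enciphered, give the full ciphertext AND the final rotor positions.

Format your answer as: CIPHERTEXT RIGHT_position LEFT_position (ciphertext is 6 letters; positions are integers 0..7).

Answer: EEAECE 3 0

Derivation:
Char 1 ('B'): step: R->6, L=7; B->plug->B->R->D->L->B->refl->G->L'->G->R'->E->plug->E
Char 2 ('B'): step: R->7, L=7; B->plug->B->R->G->L->G->refl->B->L'->D->R'->E->plug->E
Char 3 ('D'): step: R->0, L->0 (L advanced); D->plug->D->R->C->L->A->refl->F->L'->F->R'->A->plug->A
Char 4 ('F'): step: R->1, L=0; F->plug->F->R->C->L->A->refl->F->L'->F->R'->E->plug->E
Char 5 ('B'): step: R->2, L=0; B->plug->B->R->A->L->G->refl->B->L'->D->R'->G->plug->C
Char 6 ('C'): step: R->3, L=0; C->plug->G->R->E->L->E->refl->H->L'->G->R'->E->plug->E
Final: ciphertext=EEAECE, RIGHT=3, LEFT=0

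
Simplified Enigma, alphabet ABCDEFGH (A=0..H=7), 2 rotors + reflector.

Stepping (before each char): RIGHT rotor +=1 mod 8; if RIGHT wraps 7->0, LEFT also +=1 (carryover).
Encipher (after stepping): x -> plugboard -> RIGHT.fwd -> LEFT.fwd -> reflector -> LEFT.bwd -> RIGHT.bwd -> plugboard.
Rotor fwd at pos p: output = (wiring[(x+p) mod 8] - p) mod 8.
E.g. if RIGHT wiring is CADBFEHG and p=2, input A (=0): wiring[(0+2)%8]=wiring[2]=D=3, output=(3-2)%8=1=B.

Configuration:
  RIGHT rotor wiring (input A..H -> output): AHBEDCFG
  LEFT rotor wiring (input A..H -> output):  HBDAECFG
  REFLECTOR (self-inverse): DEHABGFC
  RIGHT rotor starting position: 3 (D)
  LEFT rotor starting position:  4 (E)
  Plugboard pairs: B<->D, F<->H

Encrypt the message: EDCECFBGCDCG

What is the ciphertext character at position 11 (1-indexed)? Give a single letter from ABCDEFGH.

Char 1 ('E'): step: R->4, L=4; E->plug->E->R->E->L->D->refl->A->L'->A->R'->H->plug->F
Char 2 ('D'): step: R->5, L=4; D->plug->B->R->A->L->A->refl->D->L'->E->R'->F->plug->H
Char 3 ('C'): step: R->6, L=4; C->plug->C->R->C->L->B->refl->E->L'->H->R'->A->plug->A
Char 4 ('E'): step: R->7, L=4; E->plug->E->R->F->L->F->refl->G->L'->B->R'->B->plug->D
Char 5 ('C'): step: R->0, L->5 (L advanced); C->plug->C->R->B->L->A->refl->D->L'->G->R'->H->plug->F
Char 6 ('F'): step: R->1, L=5; F->plug->H->R->H->L->H->refl->C->L'->D->R'->C->plug->C
Char 7 ('B'): step: R->2, L=5; B->plug->D->R->A->L->F->refl->G->L'->F->R'->H->plug->F
Char 8 ('G'): step: R->3, L=5; G->plug->G->R->E->L->E->refl->B->L'->C->R'->D->plug->B
Char 9 ('C'): step: R->4, L=5; C->plug->C->R->B->L->A->refl->D->L'->G->R'->B->plug->D
Char 10 ('D'): step: R->5, L=5; D->plug->B->R->A->L->F->refl->G->L'->F->R'->A->plug->A
Char 11 ('C'): step: R->6, L=5; C->plug->C->R->C->L->B->refl->E->L'->E->R'->H->plug->F

F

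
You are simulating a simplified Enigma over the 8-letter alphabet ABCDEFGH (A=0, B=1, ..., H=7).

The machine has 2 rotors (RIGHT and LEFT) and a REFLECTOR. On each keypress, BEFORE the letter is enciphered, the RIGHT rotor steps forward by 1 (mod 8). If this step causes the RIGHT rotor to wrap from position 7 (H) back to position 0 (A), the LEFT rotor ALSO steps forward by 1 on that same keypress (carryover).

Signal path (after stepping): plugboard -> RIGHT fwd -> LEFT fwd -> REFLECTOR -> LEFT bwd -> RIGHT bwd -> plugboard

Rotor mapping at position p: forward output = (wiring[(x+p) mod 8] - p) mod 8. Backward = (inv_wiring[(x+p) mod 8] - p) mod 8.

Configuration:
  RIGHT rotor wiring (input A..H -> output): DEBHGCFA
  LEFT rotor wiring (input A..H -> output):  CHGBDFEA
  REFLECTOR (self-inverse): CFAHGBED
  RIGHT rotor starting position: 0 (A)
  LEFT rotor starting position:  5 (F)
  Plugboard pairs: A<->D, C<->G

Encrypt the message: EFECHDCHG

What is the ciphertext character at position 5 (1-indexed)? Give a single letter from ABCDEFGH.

Char 1 ('E'): step: R->1, L=5; E->plug->E->R->B->L->H->refl->D->L'->C->R'->H->plug->H
Char 2 ('F'): step: R->2, L=5; F->plug->F->R->G->L->E->refl->G->L'->H->R'->A->plug->D
Char 3 ('E'): step: R->3, L=5; E->plug->E->R->F->L->B->refl->F->L'->D->R'->B->plug->B
Char 4 ('C'): step: R->4, L=5; C->plug->G->R->F->L->B->refl->F->L'->D->R'->H->plug->H
Char 5 ('H'): step: R->5, L=5; H->plug->H->R->B->L->H->refl->D->L'->C->R'->G->plug->C

C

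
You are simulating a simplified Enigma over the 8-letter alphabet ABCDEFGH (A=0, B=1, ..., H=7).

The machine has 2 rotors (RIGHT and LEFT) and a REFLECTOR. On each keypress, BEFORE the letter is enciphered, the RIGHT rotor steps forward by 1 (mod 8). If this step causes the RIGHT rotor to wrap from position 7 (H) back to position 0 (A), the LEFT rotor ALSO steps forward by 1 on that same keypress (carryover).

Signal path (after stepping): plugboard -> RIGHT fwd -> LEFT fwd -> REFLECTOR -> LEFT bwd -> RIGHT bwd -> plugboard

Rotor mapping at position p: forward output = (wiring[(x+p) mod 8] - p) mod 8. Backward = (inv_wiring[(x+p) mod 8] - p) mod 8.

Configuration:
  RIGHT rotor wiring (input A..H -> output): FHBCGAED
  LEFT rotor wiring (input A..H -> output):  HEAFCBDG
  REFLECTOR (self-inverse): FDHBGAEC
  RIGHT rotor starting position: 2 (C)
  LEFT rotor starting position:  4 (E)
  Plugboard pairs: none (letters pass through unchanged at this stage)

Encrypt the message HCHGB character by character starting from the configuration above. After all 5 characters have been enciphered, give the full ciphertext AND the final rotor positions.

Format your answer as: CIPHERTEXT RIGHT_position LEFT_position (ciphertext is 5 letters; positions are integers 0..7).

Answer: EHGAC 7 4

Derivation:
Char 1 ('H'): step: R->3, L=4; H->plug->H->R->G->L->E->refl->G->L'->A->R'->E->plug->E
Char 2 ('C'): step: R->4, L=4; C->plug->C->R->A->L->G->refl->E->L'->G->R'->H->plug->H
Char 3 ('H'): step: R->5, L=4; H->plug->H->R->B->L->F->refl->A->L'->F->R'->G->plug->G
Char 4 ('G'): step: R->6, L=4; G->plug->G->R->A->L->G->refl->E->L'->G->R'->A->plug->A
Char 5 ('B'): step: R->7, L=4; B->plug->B->R->G->L->E->refl->G->L'->A->R'->C->plug->C
Final: ciphertext=EHGAC, RIGHT=7, LEFT=4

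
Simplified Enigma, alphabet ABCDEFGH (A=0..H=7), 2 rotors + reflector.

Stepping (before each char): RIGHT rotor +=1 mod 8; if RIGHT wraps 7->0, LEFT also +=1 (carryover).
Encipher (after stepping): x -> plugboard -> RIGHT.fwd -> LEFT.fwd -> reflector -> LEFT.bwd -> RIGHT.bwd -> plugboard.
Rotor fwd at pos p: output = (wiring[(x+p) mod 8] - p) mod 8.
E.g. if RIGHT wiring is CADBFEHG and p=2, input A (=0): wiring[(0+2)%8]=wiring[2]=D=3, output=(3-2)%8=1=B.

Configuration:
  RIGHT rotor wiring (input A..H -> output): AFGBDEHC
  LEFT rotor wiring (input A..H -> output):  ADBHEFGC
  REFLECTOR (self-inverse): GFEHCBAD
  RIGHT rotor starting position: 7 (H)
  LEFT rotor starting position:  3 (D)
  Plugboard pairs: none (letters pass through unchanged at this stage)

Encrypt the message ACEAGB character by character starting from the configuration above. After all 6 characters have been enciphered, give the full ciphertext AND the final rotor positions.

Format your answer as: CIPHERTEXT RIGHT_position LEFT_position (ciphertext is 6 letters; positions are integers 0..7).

Char 1 ('A'): step: R->0, L->4 (L advanced); A->plug->A->R->A->L->A->refl->G->L'->D->R'->E->plug->E
Char 2 ('C'): step: R->1, L=4; C->plug->C->R->A->L->A->refl->G->L'->D->R'->E->plug->E
Char 3 ('E'): step: R->2, L=4; E->plug->E->R->F->L->H->refl->D->L'->H->R'->B->plug->B
Char 4 ('A'): step: R->3, L=4; A->plug->A->R->G->L->F->refl->B->L'->B->R'->C->plug->C
Char 5 ('G'): step: R->4, L=4; G->plug->G->R->C->L->C->refl->E->L'->E->R'->E->plug->E
Char 6 ('B'): step: R->5, L=4; B->plug->B->R->C->L->C->refl->E->L'->E->R'->G->plug->G
Final: ciphertext=EEBCEG, RIGHT=5, LEFT=4

Answer: EEBCEG 5 4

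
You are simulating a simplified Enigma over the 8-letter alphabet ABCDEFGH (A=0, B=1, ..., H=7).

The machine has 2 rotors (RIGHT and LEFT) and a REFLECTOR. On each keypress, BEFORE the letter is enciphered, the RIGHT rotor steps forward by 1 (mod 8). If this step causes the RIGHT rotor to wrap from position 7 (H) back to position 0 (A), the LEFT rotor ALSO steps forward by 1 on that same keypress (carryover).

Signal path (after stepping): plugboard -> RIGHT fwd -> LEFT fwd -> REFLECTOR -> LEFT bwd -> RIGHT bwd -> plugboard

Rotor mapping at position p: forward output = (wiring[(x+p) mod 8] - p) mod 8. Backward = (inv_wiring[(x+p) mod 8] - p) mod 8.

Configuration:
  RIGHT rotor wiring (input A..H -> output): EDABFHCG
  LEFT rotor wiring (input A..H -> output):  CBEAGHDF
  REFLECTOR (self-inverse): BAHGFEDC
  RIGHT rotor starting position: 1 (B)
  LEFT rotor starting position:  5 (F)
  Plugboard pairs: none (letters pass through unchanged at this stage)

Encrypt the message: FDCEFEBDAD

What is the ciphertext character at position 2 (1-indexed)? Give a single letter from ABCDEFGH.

Char 1 ('F'): step: R->2, L=5; F->plug->F->R->E->L->E->refl->F->L'->D->R'->C->plug->C
Char 2 ('D'): step: R->3, L=5; D->plug->D->R->H->L->B->refl->A->L'->C->R'->B->plug->B

B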